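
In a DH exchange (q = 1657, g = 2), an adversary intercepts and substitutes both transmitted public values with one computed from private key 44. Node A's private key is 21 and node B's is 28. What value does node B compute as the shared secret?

1568

Node B receives an adversary's public value M = 2^44 mod 1657 instead of the honest one.
2^1 ≡ 2 (mod 1657)
2^2 = (2^1)^2 ≡ 2^2 = 4 ≡ 4 (mod 1657)
2^4 = (2^2)^2 ≡ 4^2 = 16 ≡ 16 (mod 1657)
2^8 = (2^4)^2 ≡ 16^2 = 256 ≡ 256 (mod 1657)
2^16 = (2^8)^2 ≡ 256^2 = 65536 ≡ 913 (mod 1657)
2^32 = (2^16)^2 ≡ 913^2 = 833569 ≡ 98 (mod 1657)
2^44 = 2^32 · 2^8 · 2^4 ≡ 98 · 256 · 16 ≡ 414 (mod 1657).
So M = 414. Node B computes K = M^28 mod 1657.
414^1 ≡ 414 (mod 1657)
414^2 = (414^1)^2 ≡ 414^2 = 171396 ≡ 725 (mod 1657)
414^4 = (414^2)^2 ≡ 725^2 = 525625 ≡ 356 (mod 1657)
414^8 = (414^4)^2 ≡ 356^2 = 126736 ≡ 804 (mod 1657)
414^16 = (414^8)^2 ≡ 804^2 = 646416 ≡ 186 (mod 1657)
414^28 = 414^16 · 414^8 · 414^4 ≡ 186 · 804 · 356 ≡ 1568 (mod 1657).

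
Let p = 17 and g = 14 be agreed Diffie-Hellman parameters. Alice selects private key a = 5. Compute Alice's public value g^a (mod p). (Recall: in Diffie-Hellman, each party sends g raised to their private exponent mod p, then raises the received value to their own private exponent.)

12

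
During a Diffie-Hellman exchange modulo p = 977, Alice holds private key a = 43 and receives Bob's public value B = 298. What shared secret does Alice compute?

381

Shared key K = 298^43 mod 977.
298^1 ≡ 298 (mod 977)
298^2 = (298^1)^2 ≡ 298^2 = 88804 ≡ 874 (mod 977)
298^4 = (298^2)^2 ≡ 874^2 = 763876 ≡ 839 (mod 977)
298^8 = (298^4)^2 ≡ 839^2 = 703921 ≡ 481 (mod 977)
298^16 = (298^8)^2 ≡ 481^2 = 231361 ≡ 789 (mod 977)
298^32 = (298^16)^2 ≡ 789^2 = 622521 ≡ 172 (mod 977)
298^43 = 298^32 · 298^8 · 298^2 · 298^1 ≡ 172 · 481 · 874 · 298 ≡ 381 (mod 977).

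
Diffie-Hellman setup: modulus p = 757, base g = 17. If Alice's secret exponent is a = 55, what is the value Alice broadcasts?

552

Public value = 17^55 mod 757.
17^1 ≡ 17 (mod 757)
17^2 = (17^1)^2 ≡ 17^2 = 289 ≡ 289 (mod 757)
17^4 = (17^2)^2 ≡ 289^2 = 83521 ≡ 251 (mod 757)
17^8 = (17^4)^2 ≡ 251^2 = 63001 ≡ 170 (mod 757)
17^16 = (17^8)^2 ≡ 170^2 = 28900 ≡ 134 (mod 757)
17^32 = (17^16)^2 ≡ 134^2 = 17956 ≡ 545 (mod 757)
17^55 = 17^32 · 17^16 · 17^4 · 17^2 · 17^1 ≡ 545 · 134 · 251 · 289 · 17 ≡ 552 (mod 757).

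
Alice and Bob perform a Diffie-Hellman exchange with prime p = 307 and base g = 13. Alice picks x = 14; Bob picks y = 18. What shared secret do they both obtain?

Alice sends A = g^x mod p = 13^14 mod 307.
13^1 ≡ 13 (mod 307)
13^2 = (13^1)^2 ≡ 13^2 = 169 ≡ 169 (mod 307)
13^4 = (13^2)^2 ≡ 169^2 = 28561 ≡ 10 (mod 307)
13^8 = (13^4)^2 ≡ 10^2 = 100 ≡ 100 (mod 307)
13^14 = 13^8 · 13^4 · 13^2 ≡ 100 · 10 · 169 ≡ 150 (mod 307).
So A = 150. Bob then computes K = A^y mod p = 150^18 mod 307.
150^1 ≡ 150 (mod 307)
150^2 = (150^1)^2 ≡ 150^2 = 22500 ≡ 89 (mod 307)
150^4 = (150^2)^2 ≡ 89^2 = 7921 ≡ 246 (mod 307)
150^8 = (150^4)^2 ≡ 246^2 = 60516 ≡ 37 (mod 307)
150^16 = (150^8)^2 ≡ 37^2 = 1369 ≡ 141 (mod 307)
150^18 = 150^16 · 150^2 ≡ 141 · 89 ≡ 269 (mod 307).

269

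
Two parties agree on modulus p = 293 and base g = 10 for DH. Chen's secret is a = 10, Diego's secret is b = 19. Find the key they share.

109

Diego sends B = g^b mod p = 10^19 mod 293.
10^1 ≡ 10 (mod 293)
10^2 = (10^1)^2 ≡ 10^2 = 100 ≡ 100 (mod 293)
10^4 = (10^2)^2 ≡ 100^2 = 10000 ≡ 38 (mod 293)
10^8 = (10^4)^2 ≡ 38^2 = 1444 ≡ 272 (mod 293)
10^16 = (10^8)^2 ≡ 272^2 = 73984 ≡ 148 (mod 293)
10^19 = 10^16 · 10^2 · 10^1 ≡ 148 · 100 · 10 ≡ 35 (mod 293).
So B = 35. Chen then computes K = B^a mod p = 35^10 mod 293.
35^1 ≡ 35 (mod 293)
35^2 = (35^1)^2 ≡ 35^2 = 1225 ≡ 53 (mod 293)
35^4 = (35^2)^2 ≡ 53^2 = 2809 ≡ 172 (mod 293)
35^8 = (35^4)^2 ≡ 172^2 = 29584 ≡ 284 (mod 293)
35^10 = 35^8 · 35^2 ≡ 284 · 53 ≡ 109 (mod 293).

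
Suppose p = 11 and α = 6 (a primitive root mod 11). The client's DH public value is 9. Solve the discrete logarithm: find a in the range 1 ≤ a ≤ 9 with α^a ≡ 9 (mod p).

4

Try successive powers of 6 modulo 11:
6^1 ≡ 6
6^2 ≡ 3
6^3 ≡ 7
6^4 ≡ 9
Found: a = 4.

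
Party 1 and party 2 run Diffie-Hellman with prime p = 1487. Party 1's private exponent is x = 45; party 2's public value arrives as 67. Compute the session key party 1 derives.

757

Shared key K = 67^45 mod 1487.
67^1 ≡ 67 (mod 1487)
67^2 = (67^1)^2 ≡ 67^2 = 4489 ≡ 28 (mod 1487)
67^4 = (67^2)^2 ≡ 28^2 = 784 ≡ 784 (mod 1487)
67^8 = (67^4)^2 ≡ 784^2 = 614656 ≡ 525 (mod 1487)
67^16 = (67^8)^2 ≡ 525^2 = 275625 ≡ 530 (mod 1487)
67^32 = (67^16)^2 ≡ 530^2 = 280900 ≡ 1344 (mod 1487)
67^45 = 67^32 · 67^8 · 67^4 · 67^1 ≡ 1344 · 525 · 784 · 67 ≡ 757 (mod 1487).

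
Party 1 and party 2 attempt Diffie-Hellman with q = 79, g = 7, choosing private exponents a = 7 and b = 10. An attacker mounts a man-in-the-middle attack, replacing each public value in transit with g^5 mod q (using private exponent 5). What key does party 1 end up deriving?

28

Party 1 receives an attacker's public value M = 7^5 mod 79 instead of the honest one.
7^1 ≡ 7 (mod 79)
7^2 = (7^1)^2 ≡ 7^2 = 49 ≡ 49 (mod 79)
7^4 = (7^2)^2 ≡ 49^2 = 2401 ≡ 31 (mod 79)
7^5 = 7^4 · 7^1 ≡ 31 · 7 ≡ 59 (mod 79).
So M = 59. Party 1 computes K = M^7 mod 79.
59^1 ≡ 59 (mod 79)
59^2 = (59^1)^2 ≡ 59^2 = 3481 ≡ 5 (mod 79)
59^4 = (59^2)^2 ≡ 5^2 = 25 ≡ 25 (mod 79)
59^7 = 59^4 · 59^2 · 59^1 ≡ 25 · 5 · 59 ≡ 28 (mod 79).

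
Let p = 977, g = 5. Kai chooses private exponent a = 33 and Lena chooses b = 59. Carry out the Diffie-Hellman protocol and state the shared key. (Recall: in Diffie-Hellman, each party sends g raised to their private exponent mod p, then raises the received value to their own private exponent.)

Kai sends A = g^a mod p = 5^33 mod 977.
5^1 ≡ 5 (mod 977)
5^2 = (5^1)^2 ≡ 5^2 = 25 ≡ 25 (mod 977)
5^4 = (5^2)^2 ≡ 25^2 = 625 ≡ 625 (mod 977)
5^8 = (5^4)^2 ≡ 625^2 = 390625 ≡ 802 (mod 977)
5^16 = (5^8)^2 ≡ 802^2 = 643204 ≡ 338 (mod 977)
5^32 = (5^16)^2 ≡ 338^2 = 114244 ≡ 912 (mod 977)
5^33 = 5^32 · 5^1 ≡ 912 · 5 ≡ 652 (mod 977).
So A = 652. Lena then computes K = A^b mod p = 652^59 mod 977.
652^1 ≡ 652 (mod 977)
652^2 = (652^1)^2 ≡ 652^2 = 425104 ≡ 109 (mod 977)
652^4 = (652^2)^2 ≡ 109^2 = 11881 ≡ 157 (mod 977)
652^8 = (652^4)^2 ≡ 157^2 = 24649 ≡ 224 (mod 977)
652^16 = (652^8)^2 ≡ 224^2 = 50176 ≡ 349 (mod 977)
652^32 = (652^16)^2 ≡ 349^2 = 121801 ≡ 653 (mod 977)
652^59 = 652^32 · 652^16 · 652^8 · 652^2 · 652^1 ≡ 653 · 349 · 224 · 109 · 652 ≡ 418 (mod 977).

418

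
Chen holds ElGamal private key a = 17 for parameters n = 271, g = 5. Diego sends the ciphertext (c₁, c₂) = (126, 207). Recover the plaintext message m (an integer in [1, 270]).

222

Shared mask s = c₁^a mod n = 126^17 mod 271.
126^1 ≡ 126 (mod 271)
126^2 = (126^1)^2 ≡ 126^2 = 15876 ≡ 158 (mod 271)
126^4 = (126^2)^2 ≡ 158^2 = 24964 ≡ 32 (mod 271)
126^8 = (126^4)^2 ≡ 32^2 = 1024 ≡ 211 (mod 271)
126^16 = (126^8)^2 ≡ 211^2 = 44521 ≡ 77 (mod 271)
126^17 = 126^16 · 126^1 ≡ 77 · 126 ≡ 217 (mod 271).
So s = 217; s⁻¹ ≡ 5 (mod 271).
m = c₂ · s⁻¹ mod 271 = 207 · 5 mod 271 = 222.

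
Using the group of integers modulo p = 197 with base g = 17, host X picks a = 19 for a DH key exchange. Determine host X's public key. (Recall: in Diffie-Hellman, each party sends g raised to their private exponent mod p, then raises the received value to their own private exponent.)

147

Public value = 17^19 mod 197.
17^1 ≡ 17 (mod 197)
17^2 = (17^1)^2 ≡ 17^2 = 289 ≡ 92 (mod 197)
17^4 = (17^2)^2 ≡ 92^2 = 8464 ≡ 190 (mod 197)
17^8 = (17^4)^2 ≡ 190^2 = 36100 ≡ 49 (mod 197)
17^16 = (17^8)^2 ≡ 49^2 = 2401 ≡ 37 (mod 197)
17^19 = 17^16 · 17^2 · 17^1 ≡ 37 · 92 · 17 ≡ 147 (mod 197).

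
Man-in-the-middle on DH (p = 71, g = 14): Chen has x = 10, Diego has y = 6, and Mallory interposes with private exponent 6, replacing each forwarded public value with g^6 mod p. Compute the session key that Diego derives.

57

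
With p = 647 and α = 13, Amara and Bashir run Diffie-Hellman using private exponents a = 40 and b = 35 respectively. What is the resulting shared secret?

Amara sends A = α^a mod p = 13^40 mod 647.
13^1 ≡ 13 (mod 647)
13^2 = (13^1)^2 ≡ 13^2 = 169 ≡ 169 (mod 647)
13^4 = (13^2)^2 ≡ 169^2 = 28561 ≡ 93 (mod 647)
13^8 = (13^4)^2 ≡ 93^2 = 8649 ≡ 238 (mod 647)
13^16 = (13^8)^2 ≡ 238^2 = 56644 ≡ 355 (mod 647)
13^32 = (13^16)^2 ≡ 355^2 = 126025 ≡ 507 (mod 647)
13^40 = 13^32 · 13^8 ≡ 507 · 238 ≡ 324 (mod 647).
So A = 324. Bashir then computes K = A^b mod p = 324^35 mod 647.
324^1 ≡ 324 (mod 647)
324^2 = (324^1)^2 ≡ 324^2 = 104976 ≡ 162 (mod 647)
324^4 = (324^2)^2 ≡ 162^2 = 26244 ≡ 364 (mod 647)
324^8 = (324^4)^2 ≡ 364^2 = 132496 ≡ 508 (mod 647)
324^16 = (324^8)^2 ≡ 508^2 = 258064 ≡ 558 (mod 647)
324^32 = (324^16)^2 ≡ 558^2 = 311364 ≡ 157 (mod 647)
324^35 = 324^32 · 324^2 · 324^1 ≡ 157 · 162 · 324 ≡ 424 (mod 647).

424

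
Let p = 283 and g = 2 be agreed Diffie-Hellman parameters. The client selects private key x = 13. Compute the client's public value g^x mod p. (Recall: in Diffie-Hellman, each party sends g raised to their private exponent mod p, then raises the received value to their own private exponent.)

268

Public value = 2^13 mod 283.
2^1 ≡ 2 (mod 283)
2^2 = (2^1)^2 ≡ 2^2 = 4 ≡ 4 (mod 283)
2^4 = (2^2)^2 ≡ 4^2 = 16 ≡ 16 (mod 283)
2^8 = (2^4)^2 ≡ 16^2 = 256 ≡ 256 (mod 283)
2^13 = 2^8 · 2^4 · 2^1 ≡ 256 · 16 · 2 ≡ 268 (mod 283).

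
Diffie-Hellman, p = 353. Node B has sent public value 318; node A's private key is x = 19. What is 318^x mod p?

146

Shared key K = 318^19 mod 353.
318^1 ≡ 318 (mod 353)
318^2 = (318^1)^2 ≡ 318^2 = 101124 ≡ 166 (mod 353)
318^4 = (318^2)^2 ≡ 166^2 = 27556 ≡ 22 (mod 353)
318^8 = (318^4)^2 ≡ 22^2 = 484 ≡ 131 (mod 353)
318^16 = (318^8)^2 ≡ 131^2 = 17161 ≡ 217 (mod 353)
318^19 = 318^16 · 318^2 · 318^1 ≡ 217 · 166 · 318 ≡ 146 (mod 353).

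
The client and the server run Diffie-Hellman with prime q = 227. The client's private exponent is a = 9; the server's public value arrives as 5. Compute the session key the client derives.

17

Shared key K = 5^9 mod 227.
5^1 ≡ 5 (mod 227)
5^2 = (5^1)^2 ≡ 5^2 = 25 ≡ 25 (mod 227)
5^4 = (5^2)^2 ≡ 25^2 = 625 ≡ 171 (mod 227)
5^8 = (5^4)^2 ≡ 171^2 = 29241 ≡ 185 (mod 227)
5^9 = 5^8 · 5^1 ≡ 185 · 5 ≡ 17 (mod 227).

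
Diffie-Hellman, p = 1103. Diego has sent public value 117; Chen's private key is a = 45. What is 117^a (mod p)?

187

Shared key K = 117^45 mod 1103.
117^1 ≡ 117 (mod 1103)
117^2 = (117^1)^2 ≡ 117^2 = 13689 ≡ 453 (mod 1103)
117^4 = (117^2)^2 ≡ 453^2 = 205209 ≡ 51 (mod 1103)
117^8 = (117^4)^2 ≡ 51^2 = 2601 ≡ 395 (mod 1103)
117^16 = (117^8)^2 ≡ 395^2 = 156025 ≡ 502 (mod 1103)
117^32 = (117^16)^2 ≡ 502^2 = 252004 ≡ 520 (mod 1103)
117^45 = 117^32 · 117^8 · 117^4 · 117^1 ≡ 520 · 395 · 51 · 117 ≡ 187 (mod 1103).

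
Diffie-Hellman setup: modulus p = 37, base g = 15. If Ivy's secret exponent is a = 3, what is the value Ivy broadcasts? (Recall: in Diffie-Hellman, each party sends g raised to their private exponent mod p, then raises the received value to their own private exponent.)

8

Public value = 15^3 mod 37.
15^1 ≡ 15 (mod 37)
15^2 = (15^1)^2 ≡ 15^2 = 225 ≡ 3 (mod 37)
15^3 = 15^2 · 15^1 ≡ 3 · 15 ≡ 8 (mod 37).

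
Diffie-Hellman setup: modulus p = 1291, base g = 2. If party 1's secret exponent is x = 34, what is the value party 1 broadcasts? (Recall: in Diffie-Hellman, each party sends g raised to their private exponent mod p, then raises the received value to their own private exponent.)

292

Public value = 2^34 mod 1291.
2^1 ≡ 2 (mod 1291)
2^2 = (2^1)^2 ≡ 2^2 = 4 ≡ 4 (mod 1291)
2^4 = (2^2)^2 ≡ 4^2 = 16 ≡ 16 (mod 1291)
2^8 = (2^4)^2 ≡ 16^2 = 256 ≡ 256 (mod 1291)
2^16 = (2^8)^2 ≡ 256^2 = 65536 ≡ 986 (mod 1291)
2^32 = (2^16)^2 ≡ 986^2 = 972196 ≡ 73 (mod 1291)
2^34 = 2^32 · 2^2 ≡ 73 · 4 ≡ 292 (mod 1291).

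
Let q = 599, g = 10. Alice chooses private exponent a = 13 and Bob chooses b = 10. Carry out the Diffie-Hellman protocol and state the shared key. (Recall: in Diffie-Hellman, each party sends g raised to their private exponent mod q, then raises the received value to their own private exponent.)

57

Bob sends B = g^b mod q = 10^10 mod 599.
10^1 ≡ 10 (mod 599)
10^2 = (10^1)^2 ≡ 10^2 = 100 ≡ 100 (mod 599)
10^4 = (10^2)^2 ≡ 100^2 = 10000 ≡ 416 (mod 599)
10^8 = (10^4)^2 ≡ 416^2 = 173056 ≡ 544 (mod 599)
10^10 = 10^8 · 10^2 ≡ 544 · 100 ≡ 490 (mod 599).
So B = 490. Alice then computes K = B^a mod q = 490^13 mod 599.
490^1 ≡ 490 (mod 599)
490^2 = (490^1)^2 ≡ 490^2 = 240100 ≡ 500 (mod 599)
490^4 = (490^2)^2 ≡ 500^2 = 250000 ≡ 217 (mod 599)
490^8 = (490^4)^2 ≡ 217^2 = 47089 ≡ 367 (mod 599)
490^13 = 490^8 · 490^4 · 490^1 ≡ 367 · 217 · 490 ≡ 57 (mod 599).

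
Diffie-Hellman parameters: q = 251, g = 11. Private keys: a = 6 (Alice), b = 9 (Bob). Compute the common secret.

Bob sends B = g^b mod q = 11^9 mod 251.
11^1 ≡ 11 (mod 251)
11^2 = (11^1)^2 ≡ 11^2 = 121 ≡ 121 (mod 251)
11^4 = (11^2)^2 ≡ 121^2 = 14641 ≡ 83 (mod 251)
11^8 = (11^4)^2 ≡ 83^2 = 6889 ≡ 112 (mod 251)
11^9 = 11^8 · 11^1 ≡ 112 · 11 ≡ 228 (mod 251).
So B = 228. Alice then computes K = B^a mod q = 228^6 mod 251.
228^1 ≡ 228 (mod 251)
228^2 = (228^1)^2 ≡ 228^2 = 51984 ≡ 27 (mod 251)
228^4 = (228^2)^2 ≡ 27^2 = 729 ≡ 227 (mod 251)
228^6 = 228^4 · 228^2 ≡ 227 · 27 ≡ 105 (mod 251).

105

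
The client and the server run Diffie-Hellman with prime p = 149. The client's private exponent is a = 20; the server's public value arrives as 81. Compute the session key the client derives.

Shared key K = 81^20 mod 149.
81^1 ≡ 81 (mod 149)
81^2 = (81^1)^2 ≡ 81^2 = 6561 ≡ 5 (mod 149)
81^4 = (81^2)^2 ≡ 5^2 = 25 ≡ 25 (mod 149)
81^8 = (81^4)^2 ≡ 25^2 = 625 ≡ 29 (mod 149)
81^16 = (81^8)^2 ≡ 29^2 = 841 ≡ 96 (mod 149)
81^20 = 81^16 · 81^4 ≡ 96 · 25 ≡ 16 (mod 149).

16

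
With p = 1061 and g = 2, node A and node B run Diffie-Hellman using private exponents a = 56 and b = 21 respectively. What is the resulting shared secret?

893

Node A sends A = g^a mod p = 2^56 mod 1061.
2^1 ≡ 2 (mod 1061)
2^2 = (2^1)^2 ≡ 2^2 = 4 ≡ 4 (mod 1061)
2^4 = (2^2)^2 ≡ 4^2 = 16 ≡ 16 (mod 1061)
2^8 = (2^4)^2 ≡ 16^2 = 256 ≡ 256 (mod 1061)
2^16 = (2^8)^2 ≡ 256^2 = 65536 ≡ 815 (mod 1061)
2^32 = (2^16)^2 ≡ 815^2 = 664225 ≡ 39 (mod 1061)
2^56 = 2^32 · 2^16 · 2^8 ≡ 39 · 815 · 256 ≡ 151 (mod 1061).
So A = 151. Node B then computes K = A^b mod p = 151^21 mod 1061.
151^1 ≡ 151 (mod 1061)
151^2 = (151^1)^2 ≡ 151^2 = 22801 ≡ 520 (mod 1061)
151^4 = (151^2)^2 ≡ 520^2 = 270400 ≡ 906 (mod 1061)
151^8 = (151^4)^2 ≡ 906^2 = 820836 ≡ 683 (mod 1061)
151^16 = (151^8)^2 ≡ 683^2 = 466489 ≡ 710 (mod 1061)
151^21 = 151^16 · 151^4 · 151^1 ≡ 710 · 906 · 151 ≡ 893 (mod 1061).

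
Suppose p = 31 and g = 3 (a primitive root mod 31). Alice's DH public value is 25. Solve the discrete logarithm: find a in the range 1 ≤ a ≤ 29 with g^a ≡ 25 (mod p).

10

Try successive powers of 3 modulo 31:
3^1 ≡ 3
3^2 ≡ 9
3^3 ≡ 27
3^4 ≡ 19
3^5 ≡ 26
3^6 ≡ 16
3^7 ≡ 17
3^8 ≡ 20
3^9 ≡ 29
3^10 ≡ 25
Found: a = 10.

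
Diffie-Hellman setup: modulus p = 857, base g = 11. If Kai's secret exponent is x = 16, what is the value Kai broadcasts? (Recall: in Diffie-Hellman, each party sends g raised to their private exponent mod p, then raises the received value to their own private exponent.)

50

Public value = 11^16 (mod 857).
11^1 ≡ 11 (mod 857)
11^2 = (11^1)^2 ≡ 11^2 = 121 ≡ 121 (mod 857)
11^4 = (11^2)^2 ≡ 121^2 = 14641 ≡ 72 (mod 857)
11^8 = (11^4)^2 ≡ 72^2 = 5184 ≡ 42 (mod 857)
11^16 = (11^8)^2 ≡ 42^2 = 1764 ≡ 50 (mod 857)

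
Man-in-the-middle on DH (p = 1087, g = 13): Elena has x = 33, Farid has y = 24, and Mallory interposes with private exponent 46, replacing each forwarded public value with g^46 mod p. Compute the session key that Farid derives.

Farid receives Mallory's public value M = 13^46 mod 1087 instead of the honest one.
13^1 ≡ 13 (mod 1087)
13^2 = (13^1)^2 ≡ 13^2 = 169 ≡ 169 (mod 1087)
13^4 = (13^2)^2 ≡ 169^2 = 28561 ≡ 299 (mod 1087)
13^8 = (13^4)^2 ≡ 299^2 = 89401 ≡ 267 (mod 1087)
13^16 = (13^8)^2 ≡ 267^2 = 71289 ≡ 634 (mod 1087)
13^32 = (13^16)^2 ≡ 634^2 = 401956 ≡ 853 (mod 1087)
13^46 = 13^32 · 13^8 · 13^4 · 13^2 ≡ 853 · 267 · 299 · 169 ≡ 460 (mod 1087).
So M = 460. Farid computes K = M^24 mod 1087.
460^1 ≡ 460 (mod 1087)
460^2 = (460^1)^2 ≡ 460^2 = 211600 ≡ 722 (mod 1087)
460^4 = (460^2)^2 ≡ 722^2 = 521284 ≡ 611 (mod 1087)
460^8 = (460^4)^2 ≡ 611^2 = 373321 ≡ 480 (mod 1087)
460^16 = (460^8)^2 ≡ 480^2 = 230400 ≡ 1043 (mod 1087)
460^24 = 460^16 · 460^8 ≡ 1043 · 480 ≡ 620 (mod 1087).

620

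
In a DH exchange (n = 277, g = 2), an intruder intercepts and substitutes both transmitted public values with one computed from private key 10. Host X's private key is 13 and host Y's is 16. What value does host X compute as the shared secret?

66

Host X receives an intruder's public value M = 2^10 mod 277 instead of the honest one.
2^1 ≡ 2 (mod 277)
2^2 = (2^1)^2 ≡ 2^2 = 4 ≡ 4 (mod 277)
2^4 = (2^2)^2 ≡ 4^2 = 16 ≡ 16 (mod 277)
2^8 = (2^4)^2 ≡ 16^2 = 256 ≡ 256 (mod 277)
2^10 = 2^8 · 2^2 ≡ 256 · 4 ≡ 193 (mod 277).
So M = 193. Host X computes K = M^13 mod 277.
193^1 ≡ 193 (mod 277)
193^2 = (193^1)^2 ≡ 193^2 = 37249 ≡ 131 (mod 277)
193^4 = (193^2)^2 ≡ 131^2 = 17161 ≡ 264 (mod 277)
193^8 = (193^4)^2 ≡ 264^2 = 69696 ≡ 169 (mod 277)
193^13 = 193^8 · 193^4 · 193^1 ≡ 169 · 264 · 193 ≡ 66 (mod 277).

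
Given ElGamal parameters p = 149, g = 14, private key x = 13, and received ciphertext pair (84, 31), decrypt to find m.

12

Shared mask s = c₁^x mod p = 84^13 mod 149.
84^1 ≡ 84 (mod 149)
84^2 = (84^1)^2 ≡ 84^2 = 7056 ≡ 53 (mod 149)
84^4 = (84^2)^2 ≡ 53^2 = 2809 ≡ 127 (mod 149)
84^8 = (84^4)^2 ≡ 127^2 = 16129 ≡ 37 (mod 149)
84^13 = 84^8 · 84^4 · 84^1 ≡ 37 · 127 · 84 ≡ 15 (mod 149).
So s = 15; s⁻¹ ≡ 10 (mod 149).
m = c₂ · s⁻¹ mod 149 = 31 · 10 mod 149 = 12.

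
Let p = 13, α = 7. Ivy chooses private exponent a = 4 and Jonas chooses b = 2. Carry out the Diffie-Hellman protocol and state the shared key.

Ivy sends A = α^a mod p = 7^4 mod 13.
7^1 ≡ 7 (mod 13)
7^2 = (7^1)^2 ≡ 7^2 = 49 ≡ 10 (mod 13)
7^4 = (7^2)^2 ≡ 10^2 = 100 ≡ 9 (mod 13)
So A = 9. Jonas then computes K = A^b mod p = 9^2 mod 13.
9^1 ≡ 9 (mod 13)
9^2 = (9^1)^2 ≡ 9^2 = 81 ≡ 3 (mod 13)

3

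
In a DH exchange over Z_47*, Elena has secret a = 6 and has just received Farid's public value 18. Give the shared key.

Shared key K = 18^6 mod 47.
18^1 ≡ 18 (mod 47)
18^2 = (18^1)^2 ≡ 18^2 = 324 ≡ 42 (mod 47)
18^4 = (18^2)^2 ≡ 42^2 = 1764 ≡ 25 (mod 47)
18^6 = 18^4 · 18^2 ≡ 25 · 42 ≡ 16 (mod 47).

16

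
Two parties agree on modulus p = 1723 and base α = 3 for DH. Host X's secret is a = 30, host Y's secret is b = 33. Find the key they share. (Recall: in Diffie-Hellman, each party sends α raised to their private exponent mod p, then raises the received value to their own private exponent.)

211

Host Y sends B = α^b mod p = 3^33 mod 1723.
3^1 ≡ 3 (mod 1723)
3^2 = (3^1)^2 ≡ 3^2 = 9 ≡ 9 (mod 1723)
3^4 = (3^2)^2 ≡ 9^2 = 81 ≡ 81 (mod 1723)
3^8 = (3^4)^2 ≡ 81^2 = 6561 ≡ 1392 (mod 1723)
3^16 = (3^8)^2 ≡ 1392^2 = 1937664 ≡ 1012 (mod 1723)
3^32 = (3^16)^2 ≡ 1012^2 = 1024144 ≡ 682 (mod 1723)
3^33 = 3^32 · 3^1 ≡ 682 · 3 ≡ 323 (mod 1723).
So B = 323. Host X then computes K = B^a mod p = 323^30 mod 1723.
323^1 ≡ 323 (mod 1723)
323^2 = (323^1)^2 ≡ 323^2 = 104329 ≡ 949 (mod 1723)
323^4 = (323^2)^2 ≡ 949^2 = 900601 ≡ 1195 (mod 1723)
323^8 = (323^4)^2 ≡ 1195^2 = 1428025 ≡ 1381 (mod 1723)
323^16 = (323^8)^2 ≡ 1381^2 = 1907161 ≡ 1523 (mod 1723)
323^30 = 323^16 · 323^8 · 323^4 · 323^2 ≡ 1523 · 1381 · 1195 · 949 ≡ 211 (mod 1723).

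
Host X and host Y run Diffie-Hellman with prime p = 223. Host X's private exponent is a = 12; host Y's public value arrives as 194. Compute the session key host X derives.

Shared key K = 194^12 mod 223.
194^1 ≡ 194 (mod 223)
194^2 = (194^1)^2 ≡ 194^2 = 37636 ≡ 172 (mod 223)
194^4 = (194^2)^2 ≡ 172^2 = 29584 ≡ 148 (mod 223)
194^8 = (194^4)^2 ≡ 148^2 = 21904 ≡ 50 (mod 223)
194^12 = 194^8 · 194^4 ≡ 50 · 148 ≡ 41 (mod 223).

41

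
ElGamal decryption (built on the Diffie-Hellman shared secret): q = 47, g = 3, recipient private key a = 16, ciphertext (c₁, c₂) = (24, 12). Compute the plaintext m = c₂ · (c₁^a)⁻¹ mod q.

Shared mask s = c₁^a mod q = 24^16 mod 47.
24^1 ≡ 24 (mod 47)
24^2 = (24^1)^2 ≡ 24^2 = 576 ≡ 12 (mod 47)
24^4 = (24^2)^2 ≡ 12^2 = 144 ≡ 3 (mod 47)
24^8 = (24^4)^2 ≡ 3^2 = 9 ≡ 9 (mod 47)
24^16 = (24^8)^2 ≡ 9^2 = 81 ≡ 34 (mod 47)
So s = 34; s⁻¹ ≡ 18 (mod 47).
m = c₂ · s⁻¹ mod 47 = 12 · 18 mod 47 = 28.

28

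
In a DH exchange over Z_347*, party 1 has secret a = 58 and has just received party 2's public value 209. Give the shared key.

222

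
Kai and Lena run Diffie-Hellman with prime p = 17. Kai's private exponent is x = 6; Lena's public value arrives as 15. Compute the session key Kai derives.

Shared key K = 15^6 mod 17.
15^1 ≡ 15 (mod 17)
15^2 = (15^1)^2 ≡ 15^2 = 225 ≡ 4 (mod 17)
15^4 = (15^2)^2 ≡ 4^2 = 16 ≡ 16 (mod 17)
15^6 = 15^4 · 15^2 ≡ 16 · 4 ≡ 13 (mod 17).

13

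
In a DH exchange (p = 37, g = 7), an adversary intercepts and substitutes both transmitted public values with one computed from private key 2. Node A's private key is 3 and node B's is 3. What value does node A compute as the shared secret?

26

Node A receives an adversary's public value M = 7^2 mod 37 instead of the honest one.
7^1 ≡ 7 (mod 37)
7^2 = (7^1)^2 ≡ 7^2 = 49 ≡ 12 (mod 37)
So M = 12. Node A computes K = M^3 mod 37.
12^1 ≡ 12 (mod 37)
12^2 = (12^1)^2 ≡ 12^2 = 144 ≡ 33 (mod 37)
12^3 = 12^2 · 12^1 ≡ 33 · 12 ≡ 26 (mod 37).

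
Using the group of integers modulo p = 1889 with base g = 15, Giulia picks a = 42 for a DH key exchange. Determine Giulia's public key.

Public value = 15^42 mod 1889.
15^1 ≡ 15 (mod 1889)
15^2 = (15^1)^2 ≡ 15^2 = 225 ≡ 225 (mod 1889)
15^4 = (15^2)^2 ≡ 225^2 = 50625 ≡ 1511 (mod 1889)
15^8 = (15^4)^2 ≡ 1511^2 = 2283121 ≡ 1209 (mod 1889)
15^16 = (15^8)^2 ≡ 1209^2 = 1461681 ≡ 1484 (mod 1889)
15^32 = (15^16)^2 ≡ 1484^2 = 2202256 ≡ 1571 (mod 1889)
15^42 = 15^32 · 15^8 · 15^2 ≡ 1571 · 1209 · 225 ≡ 916 (mod 1889).

916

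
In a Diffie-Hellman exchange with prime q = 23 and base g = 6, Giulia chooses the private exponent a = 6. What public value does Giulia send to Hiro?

Public value = 6^6 mod 23.
6^1 ≡ 6 (mod 23)
6^2 = (6^1)^2 ≡ 6^2 = 36 ≡ 13 (mod 23)
6^4 = (6^2)^2 ≡ 13^2 = 169 ≡ 8 (mod 23)
6^6 = 6^4 · 6^2 ≡ 8 · 13 ≡ 12 (mod 23).

12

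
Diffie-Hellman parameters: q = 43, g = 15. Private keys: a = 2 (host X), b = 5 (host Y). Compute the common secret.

Host X sends A = g^a mod q = 15^2 mod 43.
15^1 ≡ 15 (mod 43)
15^2 = (15^1)^2 ≡ 15^2 = 225 ≡ 10 (mod 43)
So A = 10. Host Y then computes K = A^b mod q = 10^5 mod 43.
10^1 ≡ 10 (mod 43)
10^2 = (10^1)^2 ≡ 10^2 = 100 ≡ 14 (mod 43)
10^4 = (10^2)^2 ≡ 14^2 = 196 ≡ 24 (mod 43)
10^5 = 10^4 · 10^1 ≡ 24 · 10 ≡ 25 (mod 43).

25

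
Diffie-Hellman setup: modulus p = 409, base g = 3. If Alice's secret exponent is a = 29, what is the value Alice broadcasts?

Public value = 3^29 (mod 409).
3^1 ≡ 3 (mod 409)
3^2 = (3^1)^2 ≡ 3^2 = 9 ≡ 9 (mod 409)
3^4 = (3^2)^2 ≡ 9^2 = 81 ≡ 81 (mod 409)
3^8 = (3^4)^2 ≡ 81^2 = 6561 ≡ 17 (mod 409)
3^16 = (3^8)^2 ≡ 17^2 = 289 ≡ 289 (mod 409)
3^29 = 3^16 · 3^8 · 3^4 · 3^1 ≡ 289 · 17 · 81 · 3 ≡ 397 (mod 409).

397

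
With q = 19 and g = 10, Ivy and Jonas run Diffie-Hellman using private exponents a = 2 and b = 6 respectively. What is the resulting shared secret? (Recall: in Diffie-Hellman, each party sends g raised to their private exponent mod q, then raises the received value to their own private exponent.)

7

Ivy sends A = g^a mod q = 10^2 mod 19.
10^1 ≡ 10 (mod 19)
10^2 = (10^1)^2 ≡ 10^2 = 100 ≡ 5 (mod 19)
So A = 5. Jonas then computes K = A^b mod q = 5^6 mod 19.
5^1 ≡ 5 (mod 19)
5^2 = (5^1)^2 ≡ 5^2 = 25 ≡ 6 (mod 19)
5^4 = (5^2)^2 ≡ 6^2 = 36 ≡ 17 (mod 19)
5^6 = 5^4 · 5^2 ≡ 17 · 6 ≡ 7 (mod 19).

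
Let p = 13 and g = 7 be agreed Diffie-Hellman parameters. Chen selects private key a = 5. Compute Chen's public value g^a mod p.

11

Public value = 7^5 mod 13.
7^1 ≡ 7 (mod 13)
7^2 = (7^1)^2 ≡ 7^2 = 49 ≡ 10 (mod 13)
7^4 = (7^2)^2 ≡ 10^2 = 100 ≡ 9 (mod 13)
7^5 = 7^4 · 7^1 ≡ 9 · 7 ≡ 11 (mod 13).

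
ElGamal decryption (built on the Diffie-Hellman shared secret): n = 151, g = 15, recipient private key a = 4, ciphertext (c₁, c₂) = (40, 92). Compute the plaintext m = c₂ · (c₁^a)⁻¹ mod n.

71

Shared mask s = c₁^a mod n = 40^4 mod 151.
40^1 ≡ 40 (mod 151)
40^2 = (40^1)^2 ≡ 40^2 = 1600 ≡ 90 (mod 151)
40^4 = (40^2)^2 ≡ 90^2 = 8100 ≡ 97 (mod 151)
So s = 97; s⁻¹ ≡ 137 (mod 151).
m = c₂ · s⁻¹ mod 151 = 92 · 137 mod 151 = 71.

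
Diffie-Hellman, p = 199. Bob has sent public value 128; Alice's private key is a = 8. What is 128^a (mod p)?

Shared key K = 128^8 mod 199.
128^1 ≡ 128 (mod 199)
128^2 = (128^1)^2 ≡ 128^2 = 16384 ≡ 66 (mod 199)
128^4 = (128^2)^2 ≡ 66^2 = 4356 ≡ 177 (mod 199)
128^8 = (128^4)^2 ≡ 177^2 = 31329 ≡ 86 (mod 199)

86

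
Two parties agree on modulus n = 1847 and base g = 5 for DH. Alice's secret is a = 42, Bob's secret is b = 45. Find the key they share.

41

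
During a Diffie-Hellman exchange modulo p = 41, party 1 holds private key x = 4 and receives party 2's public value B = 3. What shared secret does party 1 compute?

Shared key K = 3^4 mod 41.
3^1 ≡ 3 (mod 41)
3^2 = (3^1)^2 ≡ 3^2 = 9 ≡ 9 (mod 41)
3^4 = (3^2)^2 ≡ 9^2 = 81 ≡ 40 (mod 41)

40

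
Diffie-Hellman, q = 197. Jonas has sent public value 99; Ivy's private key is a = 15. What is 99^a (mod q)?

3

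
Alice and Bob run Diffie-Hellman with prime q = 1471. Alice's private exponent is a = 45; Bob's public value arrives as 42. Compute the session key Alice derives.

Shared key K = 42^45 mod 1471.
42^1 ≡ 42 (mod 1471)
42^2 = (42^1)^2 ≡ 42^2 = 1764 ≡ 293 (mod 1471)
42^4 = (42^2)^2 ≡ 293^2 = 85849 ≡ 531 (mod 1471)
42^8 = (42^4)^2 ≡ 531^2 = 281961 ≡ 1000 (mod 1471)
42^16 = (42^8)^2 ≡ 1000^2 = 1000000 ≡ 1191 (mod 1471)
42^32 = (42^16)^2 ≡ 1191^2 = 1418481 ≡ 437 (mod 1471)
42^45 = 42^32 · 42^8 · 42^4 · 42^1 ≡ 437 · 1000 · 531 · 42 ≡ 303 (mod 1471).

303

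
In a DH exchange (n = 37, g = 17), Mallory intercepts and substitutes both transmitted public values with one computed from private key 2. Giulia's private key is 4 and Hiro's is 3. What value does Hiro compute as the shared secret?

Hiro receives Mallory's public value M = 17^2 mod 37 instead of the honest one.
17^1 ≡ 17 (mod 37)
17^2 = (17^1)^2 ≡ 17^2 = 289 ≡ 30 (mod 37)
So M = 30. Hiro computes K = M^3 mod 37.
30^1 ≡ 30 (mod 37)
30^2 = (30^1)^2 ≡ 30^2 = 900 ≡ 12 (mod 37)
30^3 = 30^2 · 30^1 ≡ 12 · 30 ≡ 27 (mod 37).

27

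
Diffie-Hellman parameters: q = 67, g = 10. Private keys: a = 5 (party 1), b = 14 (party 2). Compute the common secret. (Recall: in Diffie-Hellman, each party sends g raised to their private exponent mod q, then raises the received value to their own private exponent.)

17

Party 1 sends A = g^a mod q = 10^5 mod 67.
10^1 ≡ 10 (mod 67)
10^2 = (10^1)^2 ≡ 10^2 = 100 ≡ 33 (mod 67)
10^4 = (10^2)^2 ≡ 33^2 = 1089 ≡ 17 (mod 67)
10^5 = 10^4 · 10^1 ≡ 17 · 10 ≡ 36 (mod 67).
So A = 36. Party 2 then computes K = A^b mod q = 36^14 mod 67.
36^1 ≡ 36 (mod 67)
36^2 = (36^1)^2 ≡ 36^2 = 1296 ≡ 23 (mod 67)
36^4 = (36^2)^2 ≡ 23^2 = 529 ≡ 60 (mod 67)
36^8 = (36^4)^2 ≡ 60^2 = 3600 ≡ 49 (mod 67)
36^14 = 36^8 · 36^4 · 36^2 ≡ 49 · 60 · 23 ≡ 17 (mod 67).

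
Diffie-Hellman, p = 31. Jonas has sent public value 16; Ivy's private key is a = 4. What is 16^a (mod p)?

2

Shared key K = 16^4 mod 31.
16^1 ≡ 16 (mod 31)
16^2 = (16^1)^2 ≡ 16^2 = 256 ≡ 8 (mod 31)
16^4 = (16^2)^2 ≡ 8^2 = 64 ≡ 2 (mod 31)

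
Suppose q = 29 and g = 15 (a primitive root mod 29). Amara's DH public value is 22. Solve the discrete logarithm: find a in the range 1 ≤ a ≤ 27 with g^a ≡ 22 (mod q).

2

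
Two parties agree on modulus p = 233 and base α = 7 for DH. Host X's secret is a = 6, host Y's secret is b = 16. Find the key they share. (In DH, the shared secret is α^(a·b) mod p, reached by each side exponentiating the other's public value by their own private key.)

Host X sends A = α^a mod p = 7^6 mod 233.
7^1 ≡ 7 (mod 233)
7^2 = (7^1)^2 ≡ 7^2 = 49 ≡ 49 (mod 233)
7^4 = (7^2)^2 ≡ 49^2 = 2401 ≡ 71 (mod 233)
7^6 = 7^4 · 7^2 ≡ 71 · 49 ≡ 217 (mod 233).
So A = 217. Host Y then computes K = A^b mod p = 217^16 mod 233.
217^1 ≡ 217 (mod 233)
217^2 = (217^1)^2 ≡ 217^2 = 47089 ≡ 23 (mod 233)
217^4 = (217^2)^2 ≡ 23^2 = 529 ≡ 63 (mod 233)
217^8 = (217^4)^2 ≡ 63^2 = 3969 ≡ 8 (mod 233)
217^16 = (217^8)^2 ≡ 8^2 = 64 ≡ 64 (mod 233)

64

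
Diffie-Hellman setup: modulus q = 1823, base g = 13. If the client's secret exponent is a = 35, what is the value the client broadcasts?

Public value = 13^35 (mod 1823).
13^1 ≡ 13 (mod 1823)
13^2 = (13^1)^2 ≡ 13^2 = 169 ≡ 169 (mod 1823)
13^4 = (13^2)^2 ≡ 169^2 = 28561 ≡ 1216 (mod 1823)
13^8 = (13^4)^2 ≡ 1216^2 = 1478656 ≡ 203 (mod 1823)
13^16 = (13^8)^2 ≡ 203^2 = 41209 ≡ 1103 (mod 1823)
13^32 = (13^16)^2 ≡ 1103^2 = 1216609 ≡ 668 (mod 1823)
13^35 = 13^32 · 13^2 · 13^1 ≡ 668 · 169 · 13 ≡ 81 (mod 1823).

81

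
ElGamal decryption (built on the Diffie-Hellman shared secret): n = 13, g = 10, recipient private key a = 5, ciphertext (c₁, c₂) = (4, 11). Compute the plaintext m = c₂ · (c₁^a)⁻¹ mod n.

5

Shared mask s = c₁^a mod n = 4^5 mod 13.
4^1 ≡ 4 (mod 13)
4^2 = (4^1)^2 ≡ 4^2 = 16 ≡ 3 (mod 13)
4^4 = (4^2)^2 ≡ 3^2 = 9 ≡ 9 (mod 13)
4^5 = 4^4 · 4^1 ≡ 9 · 4 ≡ 10 (mod 13).
So s = 10; s⁻¹ ≡ 4 (mod 13).
m = c₂ · s⁻¹ mod 13 = 11 · 4 mod 13 = 5.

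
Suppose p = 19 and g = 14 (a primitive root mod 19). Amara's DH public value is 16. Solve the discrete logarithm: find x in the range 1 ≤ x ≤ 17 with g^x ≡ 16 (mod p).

Try successive powers of 14 modulo 19:
14^1 ≡ 14
14^2 ≡ 6
14^3 ≡ 8
14^4 ≡ 17
14^5 ≡ 10
14^6 ≡ 7
14^7 ≡ 3
14^8 ≡ 4
14^9 ≡ 18
14^10 ≡ 5
14^11 ≡ 13
14^12 ≡ 11
14^13 ≡ 2
14^14 ≡ 9
14^15 ≡ 12
14^16 ≡ 16
Found: x = 16.

16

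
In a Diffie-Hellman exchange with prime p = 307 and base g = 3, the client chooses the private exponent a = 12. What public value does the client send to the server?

Public value = 3^12 mod 307.
3^1 ≡ 3 (mod 307)
3^2 = (3^1)^2 ≡ 3^2 = 9 ≡ 9 (mod 307)
3^4 = (3^2)^2 ≡ 9^2 = 81 ≡ 81 (mod 307)
3^8 = (3^4)^2 ≡ 81^2 = 6561 ≡ 114 (mod 307)
3^12 = 3^8 · 3^4 ≡ 114 · 81 ≡ 24 (mod 307).

24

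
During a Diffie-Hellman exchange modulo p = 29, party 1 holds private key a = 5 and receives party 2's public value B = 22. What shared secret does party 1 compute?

13

Shared key K = 22^5 mod 29.
22^1 ≡ 22 (mod 29)
22^2 = (22^1)^2 ≡ 22^2 = 484 ≡ 20 (mod 29)
22^4 = (22^2)^2 ≡ 20^2 = 400 ≡ 23 (mod 29)
22^5 = 22^4 · 22^1 ≡ 23 · 22 ≡ 13 (mod 29).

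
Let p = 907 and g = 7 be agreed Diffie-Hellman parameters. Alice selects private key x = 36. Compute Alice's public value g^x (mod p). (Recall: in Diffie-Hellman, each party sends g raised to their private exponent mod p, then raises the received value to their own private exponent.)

Public value = 7^36 (mod 907).
7^1 ≡ 7 (mod 907)
7^2 = (7^1)^2 ≡ 7^2 = 49 ≡ 49 (mod 907)
7^4 = (7^2)^2 ≡ 49^2 = 2401 ≡ 587 (mod 907)
7^8 = (7^4)^2 ≡ 587^2 = 344569 ≡ 816 (mod 907)
7^16 = (7^8)^2 ≡ 816^2 = 665856 ≡ 118 (mod 907)
7^32 = (7^16)^2 ≡ 118^2 = 13924 ≡ 319 (mod 907)
7^36 = 7^32 · 7^4 ≡ 319 · 587 ≡ 411 (mod 907).

411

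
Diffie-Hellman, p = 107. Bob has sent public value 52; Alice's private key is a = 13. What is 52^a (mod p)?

87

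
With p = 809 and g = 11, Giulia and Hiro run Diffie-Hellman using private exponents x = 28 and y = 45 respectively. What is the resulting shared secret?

Hiro sends B = g^y mod p = 11^45 mod 809.
11^1 ≡ 11 (mod 809)
11^2 = (11^1)^2 ≡ 11^2 = 121 ≡ 121 (mod 809)
11^4 = (11^2)^2 ≡ 121^2 = 14641 ≡ 79 (mod 809)
11^8 = (11^4)^2 ≡ 79^2 = 6241 ≡ 578 (mod 809)
11^16 = (11^8)^2 ≡ 578^2 = 334084 ≡ 776 (mod 809)
11^32 = (11^16)^2 ≡ 776^2 = 602176 ≡ 280 (mod 809)
11^45 = 11^32 · 11^8 · 11^4 · 11^1 ≡ 280 · 578 · 79 · 11 ≡ 782 (mod 809).
So B = 782. Giulia then computes K = B^x mod p = 782^28 mod 809.
782^1 ≡ 782 (mod 809)
782^2 = (782^1)^2 ≡ 782^2 = 611524 ≡ 729 (mod 809)
782^4 = (782^2)^2 ≡ 729^2 = 531441 ≡ 737 (mod 809)
782^8 = (782^4)^2 ≡ 737^2 = 543169 ≡ 330 (mod 809)
782^16 = (782^8)^2 ≡ 330^2 = 108900 ≡ 494 (mod 809)
782^28 = 782^16 · 782^8 · 782^4 ≡ 494 · 330 · 737 ≡ 341 (mod 809).

341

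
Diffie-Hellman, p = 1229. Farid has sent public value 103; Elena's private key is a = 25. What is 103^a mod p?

158

Shared key K = 103^25 mod 1229.
103^1 ≡ 103 (mod 1229)
103^2 = (103^1)^2 ≡ 103^2 = 10609 ≡ 777 (mod 1229)
103^4 = (103^2)^2 ≡ 777^2 = 603729 ≡ 290 (mod 1229)
103^8 = (103^4)^2 ≡ 290^2 = 84100 ≡ 528 (mod 1229)
103^16 = (103^8)^2 ≡ 528^2 = 278784 ≡ 1030 (mod 1229)
103^25 = 103^16 · 103^8 · 103^1 ≡ 1030 · 528 · 103 ≡ 158 (mod 1229).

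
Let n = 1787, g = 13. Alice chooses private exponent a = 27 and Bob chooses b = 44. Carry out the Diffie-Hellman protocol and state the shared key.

Alice sends A = g^a mod n = 13^27 mod 1787.
13^1 ≡ 13 (mod 1787)
13^2 = (13^1)^2 ≡ 13^2 = 169 ≡ 169 (mod 1787)
13^4 = (13^2)^2 ≡ 169^2 = 28561 ≡ 1756 (mod 1787)
13^8 = (13^4)^2 ≡ 1756^2 = 3083536 ≡ 961 (mod 1787)
13^16 = (13^8)^2 ≡ 961^2 = 923521 ≡ 1429 (mod 1787)
13^27 = 13^16 · 13^8 · 13^2 · 13^1 ≡ 1429 · 961 · 169 · 13 ≡ 1265 (mod 1787).
So A = 1265. Bob then computes K = A^b mod n = 1265^44 mod 1787.
1265^1 ≡ 1265 (mod 1787)
1265^2 = (1265^1)^2 ≡ 1265^2 = 1600225 ≡ 860 (mod 1787)
1265^4 = (1265^2)^2 ≡ 860^2 = 739600 ≡ 1569 (mod 1787)
1265^8 = (1265^4)^2 ≡ 1569^2 = 2461761 ≡ 1062 (mod 1787)
1265^16 = (1265^8)^2 ≡ 1062^2 = 1127844 ≡ 247 (mod 1787)
1265^32 = (1265^16)^2 ≡ 247^2 = 61009 ≡ 251 (mod 1787)
1265^44 = 1265^32 · 1265^8 · 1265^4 ≡ 251 · 1062 · 1569 ≡ 937 (mod 1787).

937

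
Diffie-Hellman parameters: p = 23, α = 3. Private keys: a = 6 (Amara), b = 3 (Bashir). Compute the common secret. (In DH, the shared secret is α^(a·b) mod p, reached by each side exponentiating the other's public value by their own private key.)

Bashir sends B = α^b mod p = 3^3 mod 23.
3^1 ≡ 3 (mod 23)
3^2 = (3^1)^2 ≡ 3^2 = 9 ≡ 9 (mod 23)
3^3 = 3^2 · 3^1 ≡ 9 · 3 ≡ 4 (mod 23).
So B = 4. Amara then computes K = B^a mod p = 4^6 mod 23.
4^1 ≡ 4 (mod 23)
4^2 = (4^1)^2 ≡ 4^2 = 16 ≡ 16 (mod 23)
4^4 = (4^2)^2 ≡ 16^2 = 256 ≡ 3 (mod 23)
4^6 = 4^4 · 4^2 ≡ 3 · 16 ≡ 2 (mod 23).

2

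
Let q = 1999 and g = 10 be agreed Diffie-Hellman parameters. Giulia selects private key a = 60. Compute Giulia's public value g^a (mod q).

547

Public value = 10^60 (mod 1999).
10^1 ≡ 10 (mod 1999)
10^2 = (10^1)^2 ≡ 10^2 = 100 ≡ 100 (mod 1999)
10^4 = (10^2)^2 ≡ 100^2 = 10000 ≡ 5 (mod 1999)
10^8 = (10^4)^2 ≡ 5^2 = 25 ≡ 25 (mod 1999)
10^16 = (10^8)^2 ≡ 25^2 = 625 ≡ 625 (mod 1999)
10^32 = (10^16)^2 ≡ 625^2 = 390625 ≡ 820 (mod 1999)
10^60 = 10^32 · 10^16 · 10^8 · 10^4 ≡ 820 · 625 · 25 · 5 ≡ 547 (mod 1999).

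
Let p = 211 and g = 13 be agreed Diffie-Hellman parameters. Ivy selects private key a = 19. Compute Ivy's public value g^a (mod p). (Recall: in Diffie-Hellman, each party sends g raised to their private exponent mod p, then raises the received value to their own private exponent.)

Public value = 13^19 (mod 211).
13^1 ≡ 13 (mod 211)
13^2 = (13^1)^2 ≡ 13^2 = 169 ≡ 169 (mod 211)
13^4 = (13^2)^2 ≡ 169^2 = 28561 ≡ 76 (mod 211)
13^8 = (13^4)^2 ≡ 76^2 = 5776 ≡ 79 (mod 211)
13^16 = (13^8)^2 ≡ 79^2 = 6241 ≡ 122 (mod 211)
13^19 = 13^16 · 13^2 · 13^1 ≡ 122 · 169 · 13 ≡ 64 (mod 211).

64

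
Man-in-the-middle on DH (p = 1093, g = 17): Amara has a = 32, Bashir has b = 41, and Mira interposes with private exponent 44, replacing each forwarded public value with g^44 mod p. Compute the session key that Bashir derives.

Bashir receives Mira's public value M = 17^44 mod 1093 instead of the honest one.
17^1 ≡ 17 (mod 1093)
17^2 = (17^1)^2 ≡ 17^2 = 289 ≡ 289 (mod 1093)
17^4 = (17^2)^2 ≡ 289^2 = 83521 ≡ 453 (mod 1093)
17^8 = (17^4)^2 ≡ 453^2 = 205209 ≡ 818 (mod 1093)
17^16 = (17^8)^2 ≡ 818^2 = 669124 ≡ 208 (mod 1093)
17^32 = (17^16)^2 ≡ 208^2 = 43264 ≡ 637 (mod 1093)
17^44 = 17^32 · 17^8 · 17^4 ≡ 637 · 818 · 453 ≡ 804 (mod 1093).
So M = 804. Bashir computes K = M^41 mod 1093.
804^1 ≡ 804 (mod 1093)
804^2 = (804^1)^2 ≡ 804^2 = 646416 ≡ 453 (mod 1093)
804^4 = (804^2)^2 ≡ 453^2 = 205209 ≡ 818 (mod 1093)
804^8 = (804^4)^2 ≡ 818^2 = 669124 ≡ 208 (mod 1093)
804^16 = (804^8)^2 ≡ 208^2 = 43264 ≡ 637 (mod 1093)
804^32 = (804^16)^2 ≡ 637^2 = 405769 ≡ 266 (mod 1093)
804^41 = 804^32 · 804^8 · 804^1 ≡ 266 · 208 · 804 ≡ 798 (mod 1093).

798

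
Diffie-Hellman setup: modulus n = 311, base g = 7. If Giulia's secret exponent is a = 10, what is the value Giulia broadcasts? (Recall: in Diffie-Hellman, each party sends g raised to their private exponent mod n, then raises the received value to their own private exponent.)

169

Public value = 7^{10} \pmod{311}.
7^1 ≡ 7 (mod 311)
7^2 = (7^1)^2 ≡ 7^2 = 49 ≡ 49 (mod 311)
7^4 = (7^2)^2 ≡ 49^2 = 2401 ≡ 224 (mod 311)
7^8 = (7^4)^2 ≡ 224^2 = 50176 ≡ 105 (mod 311)
7^10 = 7^8 · 7^2 ≡ 105 · 49 ≡ 169 (mod 311).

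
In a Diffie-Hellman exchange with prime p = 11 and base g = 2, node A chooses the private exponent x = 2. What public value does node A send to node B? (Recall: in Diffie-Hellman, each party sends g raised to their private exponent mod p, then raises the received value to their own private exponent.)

4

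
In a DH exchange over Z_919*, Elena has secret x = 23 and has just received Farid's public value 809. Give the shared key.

698

Shared key K = 809^23 mod 919.
809^1 ≡ 809 (mod 919)
809^2 = (809^1)^2 ≡ 809^2 = 654481 ≡ 153 (mod 919)
809^4 = (809^2)^2 ≡ 153^2 = 23409 ≡ 434 (mod 919)
809^8 = (809^4)^2 ≡ 434^2 = 188356 ≡ 880 (mod 919)
809^16 = (809^8)^2 ≡ 880^2 = 774400 ≡ 602 (mod 919)
809^23 = 809^16 · 809^4 · 809^2 · 809^1 ≡ 602 · 434 · 153 · 809 ≡ 698 (mod 919).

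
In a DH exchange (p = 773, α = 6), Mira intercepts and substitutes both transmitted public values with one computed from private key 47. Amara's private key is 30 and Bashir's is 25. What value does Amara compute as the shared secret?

313

Amara receives Mira's public value M = 6^47 mod 773 instead of the honest one.
6^1 ≡ 6 (mod 773)
6^2 = (6^1)^2 ≡ 6^2 = 36 ≡ 36 (mod 773)
6^4 = (6^2)^2 ≡ 36^2 = 1296 ≡ 523 (mod 773)
6^8 = (6^4)^2 ≡ 523^2 = 273529 ≡ 660 (mod 773)
6^16 = (6^8)^2 ≡ 660^2 = 435600 ≡ 401 (mod 773)
6^32 = (6^16)^2 ≡ 401^2 = 160801 ≡ 17 (mod 773)
6^47 = 6^32 · 6^8 · 6^4 · 6^2 · 6^1 ≡ 17 · 660 · 523 · 36 · 6 ≡ 492 (mod 773).
So M = 492. Amara computes K = M^30 mod 773.
492^1 ≡ 492 (mod 773)
492^2 = (492^1)^2 ≡ 492^2 = 242064 ≡ 115 (mod 773)
492^4 = (492^2)^2 ≡ 115^2 = 13225 ≡ 84 (mod 773)
492^8 = (492^4)^2 ≡ 84^2 = 7056 ≡ 99 (mod 773)
492^16 = (492^8)^2 ≡ 99^2 = 9801 ≡ 525 (mod 773)
492^30 = 492^16 · 492^8 · 492^4 · 492^2 ≡ 525 · 99 · 84 · 115 ≡ 313 (mod 773).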